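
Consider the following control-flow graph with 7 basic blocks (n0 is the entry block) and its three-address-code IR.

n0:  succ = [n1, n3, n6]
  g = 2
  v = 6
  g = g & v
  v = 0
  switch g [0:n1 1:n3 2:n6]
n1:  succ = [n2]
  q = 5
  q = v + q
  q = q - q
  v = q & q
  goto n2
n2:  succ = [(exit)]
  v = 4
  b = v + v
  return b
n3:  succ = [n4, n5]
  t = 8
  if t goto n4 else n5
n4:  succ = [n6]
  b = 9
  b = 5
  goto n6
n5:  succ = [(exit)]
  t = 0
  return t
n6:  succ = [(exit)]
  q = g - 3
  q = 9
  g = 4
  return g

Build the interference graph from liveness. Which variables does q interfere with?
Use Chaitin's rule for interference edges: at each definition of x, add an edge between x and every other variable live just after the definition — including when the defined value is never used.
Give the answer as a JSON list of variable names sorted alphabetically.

Answer: ["v"]

Working:
def/use:
  n0: def={g,v} ue=∅
  n1: def={q,v} ue={v}
  n2: def={b,v} ue=∅
  n3: def={t} ue=∅
  n4: def={b} ue=∅
  n5: def={t} ue=∅
  n6: def={g,q} ue={g}

Backward fixpoint:
  live n0: ∅→{g,v}
  live n1: {v}→∅
  live n2: ∅→∅
  live n3: {g}→{g}
  live n4: {g}→{g}
  live n5: ∅→∅
  live n6: {g}→∅

Interfere edges:
  b — {g}
  g — {b,t,v}
  q — {v}
  t — {g}
  v — {g,q}

N(q) = ["v"]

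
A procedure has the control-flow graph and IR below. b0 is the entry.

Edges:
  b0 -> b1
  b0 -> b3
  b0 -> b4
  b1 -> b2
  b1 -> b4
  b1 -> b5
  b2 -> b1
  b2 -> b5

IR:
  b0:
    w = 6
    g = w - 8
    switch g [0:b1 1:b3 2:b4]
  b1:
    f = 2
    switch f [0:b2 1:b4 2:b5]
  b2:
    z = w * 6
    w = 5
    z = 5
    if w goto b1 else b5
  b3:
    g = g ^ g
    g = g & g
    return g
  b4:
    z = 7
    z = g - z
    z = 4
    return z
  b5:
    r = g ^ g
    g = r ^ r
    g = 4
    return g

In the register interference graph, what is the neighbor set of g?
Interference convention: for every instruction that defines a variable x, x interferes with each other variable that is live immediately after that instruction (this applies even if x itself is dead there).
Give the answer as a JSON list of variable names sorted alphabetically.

Answer: ["f", "w", "z"]

Derivation:
def/use:
  b0: {g,w} / ∅
  b1: {f} / ∅
  b2: {w,z} / {w}
  b3: {g} / {g}
  b4: {z} / {g}
  b5: {g,r} / {g}

Backward fixpoint:
  live b0: ∅→{g,w}
  live b1: {g,w}→{g,w}
  live b2: {g,w}→{g,w}
  live b3: {g}→∅
  live b4: {g}→∅
  live b5: {g}→∅

Conflict graph:
  f: {g,w}
  g: {f,w,z}
  r: ∅
  w: {f,g,z}
  z: {g,w}

N(g) = ["f", "w", "z"]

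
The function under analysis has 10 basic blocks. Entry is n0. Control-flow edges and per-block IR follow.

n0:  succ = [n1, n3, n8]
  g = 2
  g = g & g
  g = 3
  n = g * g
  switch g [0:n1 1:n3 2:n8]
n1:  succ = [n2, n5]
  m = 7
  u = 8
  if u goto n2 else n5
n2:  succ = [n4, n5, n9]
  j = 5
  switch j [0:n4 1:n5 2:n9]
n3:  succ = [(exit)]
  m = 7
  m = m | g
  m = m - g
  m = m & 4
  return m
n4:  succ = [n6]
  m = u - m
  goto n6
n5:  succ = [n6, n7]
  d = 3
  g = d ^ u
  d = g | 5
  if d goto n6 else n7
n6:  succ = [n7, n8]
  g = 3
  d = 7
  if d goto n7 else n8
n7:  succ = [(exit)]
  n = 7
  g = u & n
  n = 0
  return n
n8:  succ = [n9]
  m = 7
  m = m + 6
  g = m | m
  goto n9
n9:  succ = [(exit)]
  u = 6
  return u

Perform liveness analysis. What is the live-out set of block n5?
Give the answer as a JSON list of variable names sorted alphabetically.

Answer: ["u"]

Analysis:
def/use:
  n0: {g,n} / ∅
  n1: {m,u} / ∅
  n2: {j} / ∅
  n3: {m} / {g}
  n4: {m} / {m,u}
  n5: {d,g} / {u}
  n6: {d,g} / ∅
  n7: {g,n} / {u}
  n8: {g,m} / ∅
  n9: {u} / ∅

Backward fixpoint:
  n0 li=∅ lo={g}
  n1 li=∅ lo={m,u}
  n2 li={m,u} lo={m,u}
  n3 li={g} lo=∅
  n4 li={m,u} lo={u}
  n5 li={u} lo={u}
  n6 li={u} lo={u}
  n7 li={u} lo=∅
  n8 li=∅ lo=∅
  n9 li=∅ lo=∅

live-out(n5) = ["u"]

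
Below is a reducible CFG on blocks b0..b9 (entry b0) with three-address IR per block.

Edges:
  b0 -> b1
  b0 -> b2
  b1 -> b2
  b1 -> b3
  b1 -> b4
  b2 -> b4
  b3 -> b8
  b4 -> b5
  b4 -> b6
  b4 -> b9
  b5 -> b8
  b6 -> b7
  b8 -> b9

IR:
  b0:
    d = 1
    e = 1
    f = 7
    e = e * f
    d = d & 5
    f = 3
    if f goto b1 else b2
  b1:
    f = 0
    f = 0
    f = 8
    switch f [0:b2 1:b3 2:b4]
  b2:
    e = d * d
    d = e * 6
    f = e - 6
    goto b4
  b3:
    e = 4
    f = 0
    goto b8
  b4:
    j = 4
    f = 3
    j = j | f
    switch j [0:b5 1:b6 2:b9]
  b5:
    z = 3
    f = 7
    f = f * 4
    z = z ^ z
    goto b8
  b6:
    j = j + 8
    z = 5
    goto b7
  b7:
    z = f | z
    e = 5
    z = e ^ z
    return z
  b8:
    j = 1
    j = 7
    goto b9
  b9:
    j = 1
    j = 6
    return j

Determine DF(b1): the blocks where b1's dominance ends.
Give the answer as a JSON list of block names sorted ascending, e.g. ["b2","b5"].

Answer: ["b2", "b4", "b8"]

Working:
idom tree: b1←b0 b2←b0 b3←b1 b4←b0 b5←b4 b6←b4 b7←b6 b8←b0 b9←b0
Join-block Dom:
  b2: preds {b0,b1}: {b0} ∩ {b0,b1} = {b0}; idom=b0
  b4: preds {b1,b2}: {b0,b1} ∩ {b0,b2} = {b0}; idom=b0
  b8: preds {b3,b5}: {b0,b1,b3} ∩ {b0,b4,b5} = {b0}; idom=b0
  b9: preds {b4,b8}: {b0,b4} ∩ {b0,b8} = {b0}; idom=b0

DF derivation:
  join b2 pred b0: · stop@b0
  join b2 pred b1: b1 stop@b0
  join b4 pred b1: b1 stop@b0
  join b4 pred b2: b2 stop@b0
  join b8 pred b3: b3→b1 stop@b0
  join b8 pred b5: b5→b4 stop@b0
  join b9 pred b4: b4 stop@b0
  join b9 pred b8: b8 stop@b0
  b0 → ∅
  b1 → {b2,b4,b8}
  b2 → {b4}
  b3 → {b8}
  b4 → {b8,b9}
  b5 → {b8}
  b6 → ∅
  b7 → ∅
  b8 → {b9}
  b9 → ∅

DF(b1) = ["b2", "b4", "b8"]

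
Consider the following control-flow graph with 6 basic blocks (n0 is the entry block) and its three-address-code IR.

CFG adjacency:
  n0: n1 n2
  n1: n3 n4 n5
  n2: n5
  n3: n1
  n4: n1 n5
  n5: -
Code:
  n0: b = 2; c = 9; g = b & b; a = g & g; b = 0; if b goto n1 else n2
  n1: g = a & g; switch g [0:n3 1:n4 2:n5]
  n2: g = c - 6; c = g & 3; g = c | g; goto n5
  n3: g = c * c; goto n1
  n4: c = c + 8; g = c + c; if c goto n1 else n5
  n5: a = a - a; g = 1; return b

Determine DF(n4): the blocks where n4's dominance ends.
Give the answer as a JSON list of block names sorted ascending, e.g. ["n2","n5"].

Answer: ["n1", "n5"]

Working:
idom tree: n1←n0 n2←n0 n3←n1 n4←n1 n5←n0
Dom at joins:
  n1: preds {n0,n3,n4}: {n0} ∩ {n0,n1,n3} ∩ {n0,n1,n4} = {n0}; idom=n0
  n5: preds {n1,n2,n4}: {n0,n1} ∩ {n0,n2} ∩ {n0,n1,n4} = {n0}; idom=n0

DF derivation:
  join n1 pred n0: · stop@n0
  join n1 pred n3: n3→n1 stop@n0
  join n1 pred n4: n4→n1 stop@n0
  join n5 pred n1: n1 stop@n0
  join n5 pred n2: n2 stop@n0
  join n5 pred n4: n4→n1 stop@n0
  n0 → ∅
  n1 → {n1,n5}
  n2 → {n5}
  n3 → {n1}
  n4 → {n1,n5}
  n5 → ∅

DF(n4) = ["n1", "n5"]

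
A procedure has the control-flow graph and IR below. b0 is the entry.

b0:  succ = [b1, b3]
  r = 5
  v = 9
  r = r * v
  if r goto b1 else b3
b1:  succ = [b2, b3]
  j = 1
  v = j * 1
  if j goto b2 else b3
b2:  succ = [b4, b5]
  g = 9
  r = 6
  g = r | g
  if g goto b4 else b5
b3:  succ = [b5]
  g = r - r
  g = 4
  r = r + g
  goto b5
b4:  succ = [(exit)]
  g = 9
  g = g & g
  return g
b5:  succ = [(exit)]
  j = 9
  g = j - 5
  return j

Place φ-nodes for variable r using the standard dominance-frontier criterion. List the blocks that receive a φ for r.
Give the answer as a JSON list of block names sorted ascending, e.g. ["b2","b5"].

idom tree: b1←b0 b2←b1 b3←b0 b4←b2 b5←b0
Dom at joins:
  b3: preds {b0,b1}: {b0} ∩ {b0,b1} = {b0}; idom=b0
  b5: preds {b2,b3}: {b0,b1,b2} ∩ {b0,b3} = {b0}; idom=b0

DF walk-up:
  b3←b0: walk · to b0
  b3←b1: walk b1 to b0
  b5←b2: walk b2→b1 to b0
  b5←b3: walk b3 to b0
  DF(b0)=∅
  DF(b1)={b3,b5}
  DF(b2)={b5}
  DF(b3)={b5}
  DF(b4)=∅
  DF(b5)=∅

φ for r: defs {b0,b2,b3}
  DF⁺ = {b5}

Answer: ["b5"]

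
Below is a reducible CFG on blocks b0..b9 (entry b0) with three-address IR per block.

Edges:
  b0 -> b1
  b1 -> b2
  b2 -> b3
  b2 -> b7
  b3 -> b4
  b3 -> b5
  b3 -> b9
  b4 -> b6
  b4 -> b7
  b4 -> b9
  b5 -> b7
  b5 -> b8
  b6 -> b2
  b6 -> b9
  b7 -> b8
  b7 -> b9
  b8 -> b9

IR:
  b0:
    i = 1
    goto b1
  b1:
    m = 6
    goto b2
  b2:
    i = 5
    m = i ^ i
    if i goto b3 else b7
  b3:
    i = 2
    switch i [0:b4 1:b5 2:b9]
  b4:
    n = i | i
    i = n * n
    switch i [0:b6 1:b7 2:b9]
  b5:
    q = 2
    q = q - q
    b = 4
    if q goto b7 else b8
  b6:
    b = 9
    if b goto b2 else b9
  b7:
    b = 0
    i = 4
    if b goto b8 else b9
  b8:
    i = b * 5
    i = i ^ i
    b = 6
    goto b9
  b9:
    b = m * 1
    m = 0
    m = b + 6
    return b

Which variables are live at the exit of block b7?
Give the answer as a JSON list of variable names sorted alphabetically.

def/use:
  b0: {i} / ∅
  b1: {m} / ∅
  b2: {i,m} / ∅
  b3: {i} / ∅
  b4: {i,n} / {i}
  b5: {b,q} / ∅
  b6: {b} / ∅
  b7: {b,i} / ∅
  b8: {b,i} / {b}
  b9: {b,m} / {m}

Backward fixpoint:
  live b0: ∅→∅
  live b1: ∅→∅
  live b2: ∅→{m}
  live b3: {m}→{i,m}
  live b4: {i,m}→{m}
  live b5: {m}→{b,m}
  live b6: {m}→{m}
  live b7: {m}→{b,m}
  live b8: {b,m}→{m}
  live b9: {m}→∅

live-out(b7) = ["b", "m"]

Answer: ["b", "m"]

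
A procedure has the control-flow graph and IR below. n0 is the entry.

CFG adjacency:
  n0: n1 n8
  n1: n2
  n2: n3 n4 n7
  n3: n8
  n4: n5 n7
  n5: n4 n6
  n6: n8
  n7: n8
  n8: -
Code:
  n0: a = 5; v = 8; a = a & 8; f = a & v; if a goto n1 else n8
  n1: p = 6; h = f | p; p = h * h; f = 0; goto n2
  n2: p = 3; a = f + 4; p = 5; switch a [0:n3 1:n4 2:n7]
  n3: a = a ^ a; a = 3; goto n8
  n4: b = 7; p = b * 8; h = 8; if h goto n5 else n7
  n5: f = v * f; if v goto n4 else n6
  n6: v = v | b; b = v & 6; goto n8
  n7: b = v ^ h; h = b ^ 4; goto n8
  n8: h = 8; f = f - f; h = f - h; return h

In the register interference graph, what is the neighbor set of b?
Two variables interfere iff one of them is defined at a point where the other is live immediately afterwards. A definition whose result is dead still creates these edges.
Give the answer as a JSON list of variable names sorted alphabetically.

Answer: ["f", "h", "p", "v"]

Analysis:
Block summaries:
  n0: def={a,f,v} ue=∅
  n1: def={f,h,p} ue={f}
  n2: def={a,p} ue={f}
  n3: def={a} ue={a}
  n4: def={b,h,p} ue=∅
  n5: def={f} ue={f,v}
  n6: def={b,v} ue={b,v}
  n7: def={b,h} ue={h,v}
  n8: def={f,h} ue={f}

Backward fixpoint:
  n0 li=∅ lo={f,v}
  n1 li={f,v} lo={f,h,v}
  n2 li={f,h,v} lo={a,f,h,v}
  n3 li={a,f} lo={f}
  n4 li={f,v} lo={b,f,h,v}
  n5 li={b,f,v} lo={b,f,v}
  n6 li={b,f,v} lo={f}
  n7 li={f,h,v} lo={f}
  n8 li={f} lo=∅

Interference:
  a: {f,h,p,v}
  b: {f,h,p,v}
  f: {a,b,h,p,v}
  h: {a,b,f,p,v}
  p: {a,b,f,h,v}
  v: {a,b,f,h,p}

N(b) = ["f", "h", "p", "v"]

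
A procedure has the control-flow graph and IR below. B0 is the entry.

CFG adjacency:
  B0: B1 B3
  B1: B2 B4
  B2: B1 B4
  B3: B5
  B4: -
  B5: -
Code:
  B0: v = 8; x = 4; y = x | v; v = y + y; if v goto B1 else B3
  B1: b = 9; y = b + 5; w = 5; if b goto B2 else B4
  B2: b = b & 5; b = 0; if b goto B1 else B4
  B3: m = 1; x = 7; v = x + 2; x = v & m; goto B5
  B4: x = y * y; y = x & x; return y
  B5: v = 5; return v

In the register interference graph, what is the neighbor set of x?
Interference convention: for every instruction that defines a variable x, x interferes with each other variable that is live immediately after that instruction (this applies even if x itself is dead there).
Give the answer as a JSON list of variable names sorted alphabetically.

Answer: ["m", "v"]

Derivation:
def/use:
  B0 def {v,x,y} use ∅
  B1 def {b,w,y} use ∅
  B2 def {b} use {b}
  B3 def {m,v,x} use ∅
  B4 def {x,y} use {y}
  B5 def {v} use ∅

Liveness:
  live B0: ∅→∅
  live B1: ∅→{b,y}
  live B2: {b,y}→{y}
  live B3: ∅→∅
  live B4: {y}→∅
  live B5: ∅→∅

Interference:
  b — {w,y}
  m — {v,x}
  v — {m,x}
  w — {b,y}
  x — {m,v}
  y — {b,w}

N(x) = ["m", "v"]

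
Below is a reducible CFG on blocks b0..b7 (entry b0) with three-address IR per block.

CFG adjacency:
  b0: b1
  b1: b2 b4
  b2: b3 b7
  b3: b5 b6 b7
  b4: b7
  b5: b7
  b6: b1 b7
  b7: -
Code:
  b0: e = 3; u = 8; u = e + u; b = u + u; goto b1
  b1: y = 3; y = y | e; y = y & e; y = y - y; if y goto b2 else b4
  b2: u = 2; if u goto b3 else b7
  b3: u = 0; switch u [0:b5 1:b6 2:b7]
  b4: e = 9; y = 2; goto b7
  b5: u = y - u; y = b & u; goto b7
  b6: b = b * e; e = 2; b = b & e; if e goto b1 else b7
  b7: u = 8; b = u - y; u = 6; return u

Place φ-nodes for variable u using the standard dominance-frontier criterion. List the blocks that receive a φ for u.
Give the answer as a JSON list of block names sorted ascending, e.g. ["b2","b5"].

idom tree: b1←b0 b2←b1 b3←b2 b4←b1 b5←b3 b6←b3 b7←b1
Dom at joins:
  b1: preds {b0,b6}: {b0} ∩ {b0,b1,b2,b3,b6} = {b0}; idom=b0
  b7: preds {b2,b3,b4,b5,b6}: {b0,b1,b2} ∩ {b0,b1,b2,b3} ∩ {b0,b1,b4} ∩ {b0,b1,b2,b3,b5} ∩ {b0,b1,b2,b3,b6} = {b0,b1}; idom=b1

Frontier:
  join b1 pred b0: · stop@b0
  join b1 pred b6: b6→b3→b2→b1 stop@b0
  join b7 pred b2: b2 stop@b1
  join b7 pred b3: b3→b2 stop@b1
  join b7 pred b4: b4 stop@b1
  join b7 pred b5: b5→b3→b2 stop@b1
  join b7 pred b6: b6→b3→b2 stop@b1
  b0 → ∅
  b1 → {b1}
  b2 → {b1,b7}
  b3 → {b1,b7}
  b4 → {b7}
  b5 → {b7}
  b6 → {b1,b7}
  b7 → ∅

φ for u: defs {b0,b2,b3,b5,b7}
  DF⁺ = {b1,b7}

Answer: ["b1", "b7"]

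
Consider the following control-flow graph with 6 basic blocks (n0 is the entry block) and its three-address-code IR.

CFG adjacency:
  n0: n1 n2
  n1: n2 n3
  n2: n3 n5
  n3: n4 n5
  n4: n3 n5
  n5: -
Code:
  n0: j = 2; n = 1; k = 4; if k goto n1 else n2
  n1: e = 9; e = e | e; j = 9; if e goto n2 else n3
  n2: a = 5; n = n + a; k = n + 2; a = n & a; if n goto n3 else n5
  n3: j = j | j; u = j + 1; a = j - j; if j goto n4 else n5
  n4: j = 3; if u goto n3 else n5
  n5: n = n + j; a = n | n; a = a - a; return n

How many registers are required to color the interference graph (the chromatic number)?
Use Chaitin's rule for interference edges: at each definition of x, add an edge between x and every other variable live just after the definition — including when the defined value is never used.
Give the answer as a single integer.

Per-block:
  n0: def={j,k,n} ue=∅
  n1: def={e,j} ue=∅
  n2: def={a,k,n} ue={n}
  n3: def={a,j,u} ue={j}
  n4: def={j} ue={u}
  n5: def={a,n} ue={j,n}

Live sets:
  live n0: ∅→{j,n}
  live n1: {n}→{j,n}
  live n2: {j,n}→{j,n}
  live n3: {j,n}→{j,n,u}
  live n4: {n,u}→{j,n}
  live n5: {j,n}→∅

Interference:
  a↔{j,k,n,u}
  e↔{j,n}
  j↔{a,e,k,n,u}
  k↔{a,j,n}
  n↔{a,e,j,k,u}
  u↔{a,j,n}

Registers:
  clique {a,j,k,n} ⇒ need ≥ 4
  assign a→R2 e→R2 j→R0 k→R3 n→R1 u→R3 — no edge inside a register ⇒ χ ≤ 4
  χ = 4

Answer: 4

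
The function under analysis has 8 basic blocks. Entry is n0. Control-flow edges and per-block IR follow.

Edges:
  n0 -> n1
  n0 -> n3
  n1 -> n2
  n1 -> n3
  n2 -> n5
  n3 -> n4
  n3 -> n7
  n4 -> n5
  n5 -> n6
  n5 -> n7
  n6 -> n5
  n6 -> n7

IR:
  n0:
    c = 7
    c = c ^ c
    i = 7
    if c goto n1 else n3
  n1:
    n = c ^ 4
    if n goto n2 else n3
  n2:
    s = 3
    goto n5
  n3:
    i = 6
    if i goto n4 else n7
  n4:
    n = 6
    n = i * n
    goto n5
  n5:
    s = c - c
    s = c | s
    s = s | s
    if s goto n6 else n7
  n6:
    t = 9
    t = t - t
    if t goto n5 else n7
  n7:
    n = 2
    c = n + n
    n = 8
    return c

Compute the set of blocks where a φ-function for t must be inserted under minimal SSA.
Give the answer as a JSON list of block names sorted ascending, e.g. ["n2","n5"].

idom tree: n1←n0 n2←n1 n3←n0 n4←n3 n5←n0 n6←n5 n7←n0
Dom at joins:
  n3: preds {n0,n1}: {n0} ∩ {n0,n1} = {n0}; idom=n0
  n5: preds {n2,n4,n6}: {n0,n1,n2} ∩ {n0,n3,n4} ∩ {n0,n5,n6} = {n0}; idom=n0
  n7: preds {n3,n5,n6}: {n0,n3} ∩ {n0,n5} ∩ {n0,n5,n6} = {n0}; idom=n0

DF derivation:
  join n3 pred n0: · stop@n0
  join n3 pred n1: n1 stop@n0
  join n5 pred n2: n2→n1 stop@n0
  join n5 pred n4: n4→n3 stop@n0
  join n5 pred n6: n6→n5 stop@n0
  join n7 pred n3: n3 stop@n0
  join n7 pred n5: n5 stop@n0
  join n7 pred n6: n6→n5 stop@n0
  n0 → ∅
  n1 → {n3,n5}
  n2 → {n5}
  n3 → {n5,n7}
  n4 → {n5}
  n5 → {n5,n7}
  n6 → {n5,n7}
  n7 → ∅

φ for t: defs {n6}
  DF⁺ = {n5,n7}

Answer: ["n5", "n7"]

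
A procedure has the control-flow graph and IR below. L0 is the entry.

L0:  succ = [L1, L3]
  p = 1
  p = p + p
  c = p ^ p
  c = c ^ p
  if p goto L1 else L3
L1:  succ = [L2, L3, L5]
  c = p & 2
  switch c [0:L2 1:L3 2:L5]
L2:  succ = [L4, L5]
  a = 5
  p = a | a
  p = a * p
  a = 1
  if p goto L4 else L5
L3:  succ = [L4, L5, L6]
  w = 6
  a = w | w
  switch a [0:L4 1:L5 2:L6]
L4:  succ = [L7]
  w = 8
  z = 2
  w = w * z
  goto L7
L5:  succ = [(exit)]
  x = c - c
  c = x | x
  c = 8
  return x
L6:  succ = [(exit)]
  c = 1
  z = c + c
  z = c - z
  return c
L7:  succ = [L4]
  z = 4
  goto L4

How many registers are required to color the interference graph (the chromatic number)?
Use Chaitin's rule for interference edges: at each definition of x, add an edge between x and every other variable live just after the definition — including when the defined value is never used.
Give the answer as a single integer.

Answer: 3

Analysis:
def/use:
  L0 def {c,p} use ∅
  L1 def {c} use {p}
  L2 def {a,p} use ∅
  L3 def {a,w} use ∅
  L4 def {w,z} use ∅
  L5 def {c,x} use {c}
  L6 def {c,z} use ∅
  L7 def {z} use ∅

Backward fixpoint:
  live L0: ∅→{c,p}
  live L1: {p}→{c}
  live L2: {c}→{c}
  live L3: {c}→{c}
  live L4: ∅→∅
  live L5: {c}→∅
  live L6: ∅→∅
  live L7: ∅→∅

Conflict graph:
  a↔{c,p}
  c↔{a,p,w,x,z}
  p↔{a,c}
  w↔{c,z}
  x↔{c}
  z↔{c,w}

Chromatic number:
  clique {a,c,p} ⇒ need ≥ 3
  assign a→r1 c→r0 p→r2 w→r1 x→r1 z→r2 — no edge inside a register ⇒ χ ≤ 3
  χ = 3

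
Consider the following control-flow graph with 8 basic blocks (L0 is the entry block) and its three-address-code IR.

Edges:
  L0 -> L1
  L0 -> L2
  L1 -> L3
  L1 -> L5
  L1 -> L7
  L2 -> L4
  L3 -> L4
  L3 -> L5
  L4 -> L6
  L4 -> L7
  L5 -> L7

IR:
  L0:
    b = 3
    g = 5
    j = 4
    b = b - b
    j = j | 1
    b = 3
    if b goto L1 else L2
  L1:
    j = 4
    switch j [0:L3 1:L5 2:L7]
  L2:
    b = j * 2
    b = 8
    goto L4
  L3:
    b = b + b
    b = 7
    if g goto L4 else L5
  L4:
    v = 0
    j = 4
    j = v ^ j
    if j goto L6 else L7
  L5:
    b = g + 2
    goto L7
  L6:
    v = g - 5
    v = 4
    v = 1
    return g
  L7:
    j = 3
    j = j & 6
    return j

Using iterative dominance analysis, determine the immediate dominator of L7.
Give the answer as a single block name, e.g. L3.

Answer: L0

Analysis:
idom tree: L1←L0 L2←L0 L3←L1 L4←L0 L5←L1 L6←L4 L7←L0
Join-block Dom:
  L4: preds {L2,L3}: {L0,L2} ∩ {L0,L1,L3} = {L0}; idom=L0
  L5: preds {L1,L3}: {L0,L1} ∩ {L0,L1,L3} = {L0,L1}; idom=L1
  L7: preds {L1,L4,L5}: {L0,L1} ∩ {L0,L4} ∩ {L0,L1,L5} = {L0}; idom=L0

idom(L7) = L0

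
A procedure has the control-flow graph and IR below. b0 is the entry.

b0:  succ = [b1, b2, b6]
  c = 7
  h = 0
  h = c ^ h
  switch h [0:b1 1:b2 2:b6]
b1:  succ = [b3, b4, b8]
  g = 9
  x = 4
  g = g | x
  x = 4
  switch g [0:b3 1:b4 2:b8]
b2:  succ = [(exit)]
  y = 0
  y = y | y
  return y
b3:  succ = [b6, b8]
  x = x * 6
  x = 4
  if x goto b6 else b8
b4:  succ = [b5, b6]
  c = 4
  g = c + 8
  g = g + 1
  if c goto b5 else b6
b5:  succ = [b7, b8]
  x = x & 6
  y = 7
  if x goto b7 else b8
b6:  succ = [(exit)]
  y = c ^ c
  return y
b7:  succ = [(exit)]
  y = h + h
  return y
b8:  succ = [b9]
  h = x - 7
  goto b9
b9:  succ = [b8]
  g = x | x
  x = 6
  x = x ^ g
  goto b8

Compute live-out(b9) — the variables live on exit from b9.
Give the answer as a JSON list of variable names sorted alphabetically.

Per-block:
  b0: def={c,h} ue=∅
  b1: def={g,x} ue=∅
  b2: def={y} ue=∅
  b3: def={x} ue={x}
  b4: def={c,g} ue=∅
  b5: def={x,y} ue={x}
  b6: def={y} ue={c}
  b7: def={y} ue={h}
  b8: def={h} ue={x}
  b9: def={g,x} ue={x}

Backward fixpoint:
  b0 li=∅ lo={c,h}
  b1 li={c,h} lo={c,h,x}
  b2 li=∅ lo=∅
  b3 li={c,x} lo={c,x}
  b4 li={h,x} lo={c,h,x}
  b5 li={h,x} lo={h,x}
  b6 li={c} lo=∅
  b7 li={h} lo=∅
  b8 li={x} lo={x}
  b9 li={x} lo={x}

live-out(b9) = ["x"]

Answer: ["x"]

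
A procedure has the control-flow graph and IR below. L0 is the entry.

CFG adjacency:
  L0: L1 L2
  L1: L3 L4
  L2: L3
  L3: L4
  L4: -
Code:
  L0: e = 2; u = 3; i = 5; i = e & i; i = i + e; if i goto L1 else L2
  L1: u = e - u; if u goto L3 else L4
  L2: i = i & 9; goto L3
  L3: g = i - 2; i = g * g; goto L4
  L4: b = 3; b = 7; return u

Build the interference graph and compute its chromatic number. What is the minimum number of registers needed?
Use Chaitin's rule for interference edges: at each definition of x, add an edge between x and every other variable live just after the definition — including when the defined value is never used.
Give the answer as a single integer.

Block summaries:
  L0 def {e,i,u} use ∅
  L1 def {u} use {e,u}
  L2 def {i} use {i}
  L3 def {g,i} use {i}
  L4 def {b} use {u}

Live sets:
  live L0: ∅→{e,i,u}
  live L1: {e,i,u}→{i,u}
  live L2: {i,u}→{i,u}
  live L3: {i,u}→{u}
  live L4: {u}→∅

Interference:
  b — {u}
  e — {i,u}
  g — {u}
  i — {e,u}
  u — {b,e,g,i}

Chromatic number:
  clique {e,i,u} ⇒ need ≥ 3
  assign b→c1 e→c1 g→c1 i→c2 u→c0 — no edge inside a register ⇒ χ ≤ 3
  χ = 3

Answer: 3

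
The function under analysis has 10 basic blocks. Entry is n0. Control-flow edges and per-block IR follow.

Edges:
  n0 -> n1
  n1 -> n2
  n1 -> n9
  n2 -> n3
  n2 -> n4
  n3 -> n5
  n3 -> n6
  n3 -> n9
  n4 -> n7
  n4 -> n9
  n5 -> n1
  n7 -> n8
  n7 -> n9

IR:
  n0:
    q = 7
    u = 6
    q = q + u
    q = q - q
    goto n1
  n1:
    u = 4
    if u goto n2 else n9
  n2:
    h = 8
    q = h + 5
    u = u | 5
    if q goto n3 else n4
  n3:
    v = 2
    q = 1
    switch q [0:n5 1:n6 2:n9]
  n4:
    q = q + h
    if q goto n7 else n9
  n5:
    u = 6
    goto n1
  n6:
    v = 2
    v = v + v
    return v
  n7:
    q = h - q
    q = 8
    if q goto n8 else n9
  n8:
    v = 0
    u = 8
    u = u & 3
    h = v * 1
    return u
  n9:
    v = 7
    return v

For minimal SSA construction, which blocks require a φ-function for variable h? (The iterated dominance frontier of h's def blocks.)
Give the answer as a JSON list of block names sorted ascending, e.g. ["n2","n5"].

idom tree: n1←n0 n2←n1 n3←n2 n4←n2 n5←n3 n6←n3 n7←n4 n8←n7 n9←n1
Dom∩ at merges:
  n1: preds {n0,n5}: {n0} ∩ {n0,n1,n2,n3,n5} = {n0}; idom=n0
  n9: preds {n1,n3,n4,n7}: {n0,n1} ∩ {n0,n1,n2,n3} ∩ {n0,n1,n2,n4} ∩ {n0,n1,n2,n4,n7} = {n0,n1}; idom=n1

Frontier:
  n1←n0: walk · to n0
  n1←n5: walk n5→n3→n2→n1 to n0
  n9←n1: walk · to n1
  n9←n3: walk n3→n2 to n1
  n9←n4: walk n4→n2 to n1
  n9←n7: walk n7→n4→n2 to n1
  DF(n0)=∅
  DF(n1)={n1}
  DF(n2)={n1,n9}
  DF(n3)={n1,n9}
  DF(n4)={n9}
  DF(n5)={n1}
  DF(n6)=∅
  DF(n7)={n9}
  DF(n8)=∅
  DF(n9)=∅

φ for h: defs {n2,n8}
  DF⁺ = {n1,n9}

Answer: ["n1", "n9"]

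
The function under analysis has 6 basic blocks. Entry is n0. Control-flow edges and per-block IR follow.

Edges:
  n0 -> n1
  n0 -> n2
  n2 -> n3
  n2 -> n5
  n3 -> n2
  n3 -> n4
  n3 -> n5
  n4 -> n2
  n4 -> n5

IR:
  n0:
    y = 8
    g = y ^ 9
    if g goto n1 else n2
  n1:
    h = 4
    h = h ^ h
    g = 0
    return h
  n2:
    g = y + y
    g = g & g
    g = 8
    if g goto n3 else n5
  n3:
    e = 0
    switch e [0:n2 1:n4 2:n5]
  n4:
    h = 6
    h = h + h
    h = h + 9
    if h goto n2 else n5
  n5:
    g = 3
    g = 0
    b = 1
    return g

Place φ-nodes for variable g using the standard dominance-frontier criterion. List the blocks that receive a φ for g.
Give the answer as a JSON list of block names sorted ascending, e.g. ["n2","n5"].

idom tree: n1←n0 n2←n0 n3←n2 n4←n3 n5←n2
Join-block Dom:
  n2: preds {n0,n3,n4}: {n0} ∩ {n0,n2,n3} ∩ {n0,n2,n3,n4} = {n0}; idom=n0
  n5: preds {n2,n3,n4}: {n0,n2} ∩ {n0,n2,n3} ∩ {n0,n2,n3,n4} = {n0,n2}; idom=n2

DF derivation:
  n2←n0: walk · to n0
  n2←n3: walk n3→n2 to n0
  n2←n4: walk n4→n3→n2 to n0
  n5←n2: walk · to n2
  n5←n3: walk n3 to n2
  n5←n4: walk n4→n3 to n2
  DF(n0)=∅
  DF(n1)=∅
  DF(n2)={n2}
  DF(n3)={n2,n5}
  DF(n4)={n2,n5}
  DF(n5)=∅

φ for g: defs {n0,n1,n2,n5}
  DF⁺ = {n2}

Answer: ["n2"]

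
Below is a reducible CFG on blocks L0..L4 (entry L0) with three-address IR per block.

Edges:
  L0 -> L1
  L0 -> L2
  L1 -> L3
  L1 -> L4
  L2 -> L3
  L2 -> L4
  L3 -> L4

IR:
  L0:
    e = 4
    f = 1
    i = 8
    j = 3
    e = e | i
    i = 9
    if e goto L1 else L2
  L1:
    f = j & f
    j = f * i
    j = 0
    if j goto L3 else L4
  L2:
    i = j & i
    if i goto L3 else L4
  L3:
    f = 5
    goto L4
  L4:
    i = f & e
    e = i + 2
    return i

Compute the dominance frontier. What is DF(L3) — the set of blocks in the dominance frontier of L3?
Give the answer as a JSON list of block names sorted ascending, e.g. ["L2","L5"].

Answer: ["L4"]

Derivation:
idom tree: L1←L0 L2←L0 L3←L0 L4←L0
Dom at joins:
  L3: preds {L1,L2}: {L0,L1} ∩ {L0,L2} = {L0}; idom=L0
  L4: preds {L1,L2,L3}: {L0,L1} ∩ {L0,L2} ∩ {L0,L3} = {L0}; idom=L0

Frontier:
  join L3 pred L1: L1 stop@L0
  join L3 pred L2: L2 stop@L0
  join L4 pred L1: L1 stop@L0
  join L4 pred L2: L2 stop@L0
  join L4 pred L3: L3 stop@L0
  L0 → ∅
  L1 → {L3,L4}
  L2 → {L3,L4}
  L3 → {L4}
  L4 → ∅

DF(L3) = ["L4"]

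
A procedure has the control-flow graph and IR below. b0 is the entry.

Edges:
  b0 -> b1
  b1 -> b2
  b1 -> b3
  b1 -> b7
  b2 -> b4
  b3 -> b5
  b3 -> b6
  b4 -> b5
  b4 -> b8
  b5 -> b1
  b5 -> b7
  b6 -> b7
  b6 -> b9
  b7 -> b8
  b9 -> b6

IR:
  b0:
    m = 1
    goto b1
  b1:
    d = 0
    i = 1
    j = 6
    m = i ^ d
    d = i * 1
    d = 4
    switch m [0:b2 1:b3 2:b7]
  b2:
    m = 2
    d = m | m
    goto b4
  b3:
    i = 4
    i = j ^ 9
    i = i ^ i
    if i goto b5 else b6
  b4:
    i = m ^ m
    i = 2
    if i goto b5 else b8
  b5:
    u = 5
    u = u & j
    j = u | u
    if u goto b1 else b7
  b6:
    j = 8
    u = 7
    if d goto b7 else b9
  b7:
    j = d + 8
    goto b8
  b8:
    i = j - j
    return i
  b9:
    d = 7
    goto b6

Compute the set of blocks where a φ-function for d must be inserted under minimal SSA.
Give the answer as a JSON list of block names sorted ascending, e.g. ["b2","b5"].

idom tree: b1←b0 b2←b1 b3←b1 b4←b2 b5←b1 b6←b3 b7←b1 b8←b1 b9←b6
Dom∩ at merges:
  b1: preds {b0,b5}: {b0} ∩ {b0,b1,b5} = {b0}; idom=b0
  b5: preds {b3,b4}: {b0,b1,b3} ∩ {b0,b1,b2,b4} = {b0,b1}; idom=b1
  b6: preds {b3,b9}: {b0,b1,b3} ∩ {b0,b1,b3,b6,b9} = {b0,b1,b3}; idom=b3
  b7: preds {b1,b5,b6}: {b0,b1} ∩ {b0,b1,b5} ∩ {b0,b1,b3,b6} = {b0,b1}; idom=b1
  b8: preds {b4,b7}: {b0,b1,b2,b4} ∩ {b0,b1,b7} = {b0,b1}; idom=b1

Frontier:
  join b1 pred b0: · stop@b0
  join b1 pred b5: b5→b1 stop@b0
  join b5 pred b3: b3 stop@b1
  join b5 pred b4: b4→b2 stop@b1
  join b6 pred b3: · stop@b3
  join b6 pred b9: b9→b6 stop@b3
  join b7 pred b1: · stop@b1
  join b7 pred b5: b5 stop@b1
  join b7 pred b6: b6→b3 stop@b1
  join b8 pred b4: b4→b2 stop@b1
  join b8 pred b7: b7 stop@b1
  DF(b0)=∅
  DF(b1)={b1}
  DF(b2)={b5,b8}
  DF(b3)={b5,b7}
  DF(b4)={b5,b8}
  DF(b5)={b1,b7}
  DF(b6)={b6,b7}
  DF(b7)={b8}
  DF(b8)=∅
  DF(b9)={b6}

φ for d: defs {b1,b2,b9}
  DF⁺ = {b1,b5,b6,b7,b8}

Answer: ["b1", "b5", "b6", "b7", "b8"]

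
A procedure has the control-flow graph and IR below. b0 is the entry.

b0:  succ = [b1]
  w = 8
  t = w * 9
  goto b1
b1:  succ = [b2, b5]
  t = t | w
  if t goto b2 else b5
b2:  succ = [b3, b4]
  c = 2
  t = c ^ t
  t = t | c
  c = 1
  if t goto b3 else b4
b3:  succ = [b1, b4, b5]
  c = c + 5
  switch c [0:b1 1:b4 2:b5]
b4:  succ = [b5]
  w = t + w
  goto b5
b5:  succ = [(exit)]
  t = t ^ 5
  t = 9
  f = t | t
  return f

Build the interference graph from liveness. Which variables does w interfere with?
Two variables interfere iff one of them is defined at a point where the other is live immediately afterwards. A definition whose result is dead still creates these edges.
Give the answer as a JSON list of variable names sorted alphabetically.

Answer: ["c", "t"]

Derivation:
def/use:
  b0: {t,w} / ∅
  b1: {t} / {t,w}
  b2: {c,t} / {t}
  b3: {c} / {c}
  b4: {w} / {t,w}
  b5: {f,t} / {t}

Live sets:
  live b0: ∅→{t,w}
  live b1: {t,w}→{t,w}
  live b2: {t,w}→{c,t,w}
  live b3: {c,t,w}→{t,w}
  live b4: {t,w}→{t}
  live b5: {t}→∅

Interference:
  c: {t,w}
  f: ∅
  t: {c,w}
  w: {c,t}

N(w) = ["c", "t"]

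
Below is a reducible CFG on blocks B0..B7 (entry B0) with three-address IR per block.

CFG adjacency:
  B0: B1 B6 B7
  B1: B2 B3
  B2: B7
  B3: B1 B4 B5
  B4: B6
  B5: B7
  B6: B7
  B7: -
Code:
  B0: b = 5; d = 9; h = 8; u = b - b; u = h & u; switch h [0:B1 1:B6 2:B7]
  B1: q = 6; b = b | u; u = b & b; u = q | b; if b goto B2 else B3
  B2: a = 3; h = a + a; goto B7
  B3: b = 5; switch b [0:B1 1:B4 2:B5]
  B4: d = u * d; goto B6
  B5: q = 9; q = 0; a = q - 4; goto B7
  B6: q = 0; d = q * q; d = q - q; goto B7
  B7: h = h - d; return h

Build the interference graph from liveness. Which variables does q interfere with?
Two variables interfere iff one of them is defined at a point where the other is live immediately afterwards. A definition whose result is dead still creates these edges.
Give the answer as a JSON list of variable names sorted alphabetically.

Answer: ["b", "d", "h", "u"]

Working:
Per-block:
  B0 def {b,d,h,u} use ∅
  B1 def {b,q,u} use {b,u}
  B2 def {a,h} use ∅
  B3 def {b} use ∅
  B4 def {d} use {d,u}
  B5 def {a,q} use ∅
  B6 def {d,q} use ∅
  B7 def {h} use {d,h}

Liveness:
  live B0: ∅→{b,d,h,u}
  live B1: {b,d,h,u}→{d,h,u}
  live B2: {d}→{d,h}
  live B3: {d,h,u}→{b,d,h,u}
  live B4: {d,h,u}→{h}
  live B5: {d,h}→{d,h}
  live B6: {h}→{d,h}
  live B7: {d,h}→∅

Interfere edges:
  a — {d,h}
  b — {d,h,q,u}
  d — {a,b,h,q,u}
  h — {a,b,d,q,u}
  q — {b,d,h,u}
  u — {b,d,h,q}

N(q) = ["b", "d", "h", "u"]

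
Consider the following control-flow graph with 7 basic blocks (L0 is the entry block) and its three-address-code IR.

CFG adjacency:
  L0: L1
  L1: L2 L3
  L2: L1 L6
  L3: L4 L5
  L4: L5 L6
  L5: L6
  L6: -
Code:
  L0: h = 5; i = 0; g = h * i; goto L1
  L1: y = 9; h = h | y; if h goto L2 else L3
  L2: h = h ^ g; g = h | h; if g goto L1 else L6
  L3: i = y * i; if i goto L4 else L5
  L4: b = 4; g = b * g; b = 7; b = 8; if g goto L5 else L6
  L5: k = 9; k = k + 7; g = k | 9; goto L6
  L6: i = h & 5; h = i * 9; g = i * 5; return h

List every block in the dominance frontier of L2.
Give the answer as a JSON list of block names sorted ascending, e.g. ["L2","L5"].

idom tree: L1←L0 L2←L1 L3←L1 L4←L3 L5←L3 L6←L1
Join-block Dom:
  L1: preds {L0,L2}: {L0} ∩ {L0,L1,L2} = {L0}; idom=L0
  L5: preds {L3,L4}: {L0,L1,L3} ∩ {L0,L1,L3,L4} = {L0,L1,L3}; idom=L3
  L6: preds {L2,L4,L5}: {L0,L1,L2} ∩ {L0,L1,L3,L4} ∩ {L0,L1,L3,L5} = {L0,L1}; idom=L1

Frontier:
  L1←L0: walk · to L0
  L1←L2: walk L2→L1 to L0
  L5←L3: walk · to L3
  L5←L4: walk L4 to L3
  L6←L2: walk L2 to L1
  L6←L4: walk L4→L3 to L1
  L6←L5: walk L5→L3 to L1
  L0 → ∅
  L1 → {L1}
  L2 → {L1,L6}
  L3 → {L6}
  L4 → {L5,L6}
  L5 → {L6}
  L6 → ∅

DF(L2) = ["L1", "L6"]

Answer: ["L1", "L6"]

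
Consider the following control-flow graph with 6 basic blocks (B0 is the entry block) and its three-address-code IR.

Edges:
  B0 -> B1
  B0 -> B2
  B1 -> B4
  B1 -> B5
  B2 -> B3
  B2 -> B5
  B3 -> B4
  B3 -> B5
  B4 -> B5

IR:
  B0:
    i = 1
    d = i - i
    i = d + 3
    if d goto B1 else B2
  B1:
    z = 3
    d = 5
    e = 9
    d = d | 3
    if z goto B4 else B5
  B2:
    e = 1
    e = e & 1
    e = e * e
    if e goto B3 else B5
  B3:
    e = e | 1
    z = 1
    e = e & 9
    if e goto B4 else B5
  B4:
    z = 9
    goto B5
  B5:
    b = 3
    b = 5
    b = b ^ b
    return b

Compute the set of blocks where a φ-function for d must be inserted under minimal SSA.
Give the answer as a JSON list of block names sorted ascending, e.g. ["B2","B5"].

Answer: ["B4", "B5"]

Analysis:
idom tree: B1←B0 B2←B0 B3←B2 B4←B0 B5←B0
Join-block Dom:
  B4: preds {B1,B3}: {B0,B1} ∩ {B0,B2,B3} = {B0}; idom=B0
  B5: preds {B1,B2,B3,B4}: {B0,B1} ∩ {B0,B2} ∩ {B0,B2,B3} ∩ {B0,B4} = {B0}; idom=B0

DF walk-up:
  join B4 pred B1: B1 stop@B0
  join B4 pred B3: B3→B2 stop@B0
  join B5 pred B1: B1 stop@B0
  join B5 pred B2: B2 stop@B0
  join B5 pred B3: B3→B2 stop@B0
  join B5 pred B4: B4 stop@B0
  DF(B0)=∅
  DF(B1)={B4,B5}
  DF(B2)={B4,B5}
  DF(B3)={B4,B5}
  DF(B4)={B5}
  DF(B5)=∅

φ for d: defs {B0,B1}
  DF⁺ = {B4,B5}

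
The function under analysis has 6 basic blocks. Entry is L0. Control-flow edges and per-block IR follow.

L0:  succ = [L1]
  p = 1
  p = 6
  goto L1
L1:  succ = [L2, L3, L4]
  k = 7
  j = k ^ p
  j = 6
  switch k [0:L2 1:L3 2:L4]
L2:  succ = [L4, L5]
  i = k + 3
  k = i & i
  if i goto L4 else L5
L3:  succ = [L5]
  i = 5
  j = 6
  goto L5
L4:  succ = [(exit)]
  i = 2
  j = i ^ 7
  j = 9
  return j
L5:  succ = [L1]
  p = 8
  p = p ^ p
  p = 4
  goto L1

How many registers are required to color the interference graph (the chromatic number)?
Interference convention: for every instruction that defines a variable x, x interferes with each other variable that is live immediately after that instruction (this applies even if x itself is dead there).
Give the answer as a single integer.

Answer: 2

Derivation:
Per-block:
  L0 def {p} use ∅
  L1 def {j,k} use {p}
  L2 def {i,k} use {k}
  L3 def {i,j} use ∅
  L4 def {i,j} use ∅
  L5 def {p} use ∅

Liveness:
  L0 li=∅ lo={p}
  L1 li={p} lo={k}
  L2 li={k} lo=∅
  L3 li=∅ lo=∅
  L4 li=∅ lo=∅
  L5 li=∅ lo={p}

Interference:
  i: {k}
  j: {k}
  k: {i,j,p}
  p: {k}

Chromatic number:
  lower bound: {i,k} mutually conflict ⇒ χ ≥ 2
  2-colouring: R0={k}  R1={i,j,p}
  χ = 2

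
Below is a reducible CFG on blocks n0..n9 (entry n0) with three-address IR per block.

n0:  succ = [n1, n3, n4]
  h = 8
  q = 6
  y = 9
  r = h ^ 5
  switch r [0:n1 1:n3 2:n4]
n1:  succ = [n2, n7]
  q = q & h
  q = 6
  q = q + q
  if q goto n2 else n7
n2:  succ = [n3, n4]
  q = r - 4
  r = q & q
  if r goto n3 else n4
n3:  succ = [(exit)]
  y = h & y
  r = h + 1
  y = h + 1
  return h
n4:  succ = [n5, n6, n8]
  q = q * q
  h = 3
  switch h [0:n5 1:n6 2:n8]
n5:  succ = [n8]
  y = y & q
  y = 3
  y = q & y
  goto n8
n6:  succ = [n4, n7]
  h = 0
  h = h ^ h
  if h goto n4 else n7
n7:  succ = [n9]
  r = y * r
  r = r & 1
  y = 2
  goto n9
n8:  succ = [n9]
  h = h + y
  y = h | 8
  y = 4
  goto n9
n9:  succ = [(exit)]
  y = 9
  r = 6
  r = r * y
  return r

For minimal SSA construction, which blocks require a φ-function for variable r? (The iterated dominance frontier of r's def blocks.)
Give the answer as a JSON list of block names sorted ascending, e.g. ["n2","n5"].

Answer: ["n3", "n4", "n7", "n9"]

Analysis:
idom tree: n1←n0 n2←n1 n3←n0 n4←n0 n5←n4 n6←n4 n7←n0 n8←n4 n9←n0
Join-block Dom:
  n3: preds {n0,n2}: {n0} ∩ {n0,n1,n2} = {n0}; idom=n0
  n4: preds {n0,n2,n6}: {n0} ∩ {n0,n1,n2} ∩ {n0,n4,n6} = {n0}; idom=n0
  n7: preds {n1,n6}: {n0,n1} ∩ {n0,n4,n6} = {n0}; idom=n0
  n8: preds {n4,n5}: {n0,n4} ∩ {n0,n4,n5} = {n0,n4}; idom=n4
  n9: preds {n7,n8}: {n0,n7} ∩ {n0,n4,n8} = {n0}; idom=n0

DF derivation:
  n3←n0: walk · to n0
  n3←n2: walk n2→n1 to n0
  n4←n0: walk · to n0
  n4←n2: walk n2→n1 to n0
  n4←n6: walk n6→n4 to n0
  n7←n1: walk n1 to n0
  n7←n6: walk n6→n4 to n0
  n8←n4: walk · to n4
  n8←n5: walk n5 to n4
  n9←n7: walk n7 to n0
  n9←n8: walk n8→n4 to n0
  n0: DF=∅
  n1: DF={n3,n4,n7}
  n2: DF={n3,n4}
  n3: DF=∅
  n4: DF={n4,n7,n9}
  n5: DF={n8}
  n6: DF={n4,n7}
  n7: DF={n9}
  n8: DF={n9}
  n9: DF=∅

φ for r: defs {n0,n2,n3,n7,n9}
  DF⁺ = {n3,n4,n7,n9}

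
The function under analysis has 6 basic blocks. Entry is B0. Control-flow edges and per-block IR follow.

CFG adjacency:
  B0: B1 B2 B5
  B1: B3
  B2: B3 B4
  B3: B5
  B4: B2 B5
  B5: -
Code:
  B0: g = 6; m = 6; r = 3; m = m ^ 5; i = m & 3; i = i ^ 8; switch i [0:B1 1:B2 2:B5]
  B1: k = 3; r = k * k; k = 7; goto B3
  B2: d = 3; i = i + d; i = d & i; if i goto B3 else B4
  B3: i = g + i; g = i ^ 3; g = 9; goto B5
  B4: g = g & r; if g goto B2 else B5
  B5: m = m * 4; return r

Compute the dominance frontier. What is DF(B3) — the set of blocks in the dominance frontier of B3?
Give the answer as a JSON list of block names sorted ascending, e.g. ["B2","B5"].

Answer: ["B5"]

Working:
idom tree: B1←B0 B2←B0 B3←B0 B4←B2 B5←B0
Dom at joins:
  B2: preds {B0,B4}: {B0} ∩ {B0,B2,B4} = {B0}; idom=B0
  B3: preds {B1,B2}: {B0,B1} ∩ {B0,B2} = {B0}; idom=B0
  B5: preds {B0,B3,B4}: {B0} ∩ {B0,B3} ∩ {B0,B2,B4} = {B0}; idom=B0

DF walk-up:
  B2←B0: walk · to B0
  B2←B4: walk B4→B2 to B0
  B3←B1: walk B1 to B0
  B3←B2: walk B2 to B0
  B5←B0: walk · to B0
  B5←B3: walk B3 to B0
  B5←B4: walk B4→B2 to B0
  DF(B0)=∅
  DF(B1)={B3}
  DF(B2)={B2,B3,B5}
  DF(B3)={B5}
  DF(B4)={B2,B5}
  DF(B5)=∅

DF(B3) = ["B5"]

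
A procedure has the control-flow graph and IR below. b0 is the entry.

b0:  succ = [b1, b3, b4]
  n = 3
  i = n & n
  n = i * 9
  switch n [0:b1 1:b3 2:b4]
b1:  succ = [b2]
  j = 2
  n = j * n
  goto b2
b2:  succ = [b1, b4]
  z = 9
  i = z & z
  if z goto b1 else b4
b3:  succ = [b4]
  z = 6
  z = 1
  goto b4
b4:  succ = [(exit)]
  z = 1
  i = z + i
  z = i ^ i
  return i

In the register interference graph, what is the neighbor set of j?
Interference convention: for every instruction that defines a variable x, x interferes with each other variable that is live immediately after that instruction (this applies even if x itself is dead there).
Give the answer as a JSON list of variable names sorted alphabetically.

Answer: ["n"]

Working:
def/use:
  b0: def={i,n} ue=∅
  b1: def={j,n} ue={n}
  b2: def={i,z} ue=∅
  b3: def={z} ue=∅
  b4: def={i,z} ue={i}

Live sets:
  b0 li=∅ lo={i,n}
  b1 li={n} lo={n}
  b2 li={n} lo={i,n}
  b3 li={i} lo={i}
  b4 li={i} lo=∅

Interfere edges:
  i — {n,z}
  j — {n}
  n — {i,j,z}
  z — {i,n}

N(j) = ["n"]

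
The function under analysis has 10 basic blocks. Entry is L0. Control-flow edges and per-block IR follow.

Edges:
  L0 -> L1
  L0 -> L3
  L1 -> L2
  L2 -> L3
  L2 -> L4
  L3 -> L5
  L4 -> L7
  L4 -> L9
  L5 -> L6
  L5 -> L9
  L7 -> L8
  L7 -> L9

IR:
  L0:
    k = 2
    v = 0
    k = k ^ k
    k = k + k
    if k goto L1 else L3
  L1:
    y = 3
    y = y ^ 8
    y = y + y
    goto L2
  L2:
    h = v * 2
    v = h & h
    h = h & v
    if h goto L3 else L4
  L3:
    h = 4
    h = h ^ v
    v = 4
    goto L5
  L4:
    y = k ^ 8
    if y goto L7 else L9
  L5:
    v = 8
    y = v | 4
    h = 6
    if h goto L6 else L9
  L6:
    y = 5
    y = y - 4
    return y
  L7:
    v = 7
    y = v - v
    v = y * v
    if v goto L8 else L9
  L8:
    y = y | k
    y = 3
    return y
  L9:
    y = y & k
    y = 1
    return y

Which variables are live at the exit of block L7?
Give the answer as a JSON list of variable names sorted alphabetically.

Answer: ["k", "y"]

Derivation:
Per-block:
  L0: def={k,v} ue=∅
  L1: def={y} ue=∅
  L2: def={h,v} ue={v}
  L3: def={h,v} ue={v}
  L4: def={y} ue={k}
  L5: def={h,v,y} ue=∅
  L6: def={y} ue=∅
  L7: def={v,y} ue=∅
  L8: def={y} ue={k,y}
  L9: def={y} ue={k,y}

Liveness:
  L0: in=∅ out={k,v}
  L1: in={k,v} out={k,v}
  L2: in={k,v} out={k,v}
  L3: in={k,v} out={k}
  L4: in={k} out={k,y}
  L5: in={k} out={k,y}
  L6: in=∅ out=∅
  L7: in={k} out={k,y}
  L8: in={k,y} out=∅
  L9: in={k,y} out=∅

live-out(L7) = ["k", "y"]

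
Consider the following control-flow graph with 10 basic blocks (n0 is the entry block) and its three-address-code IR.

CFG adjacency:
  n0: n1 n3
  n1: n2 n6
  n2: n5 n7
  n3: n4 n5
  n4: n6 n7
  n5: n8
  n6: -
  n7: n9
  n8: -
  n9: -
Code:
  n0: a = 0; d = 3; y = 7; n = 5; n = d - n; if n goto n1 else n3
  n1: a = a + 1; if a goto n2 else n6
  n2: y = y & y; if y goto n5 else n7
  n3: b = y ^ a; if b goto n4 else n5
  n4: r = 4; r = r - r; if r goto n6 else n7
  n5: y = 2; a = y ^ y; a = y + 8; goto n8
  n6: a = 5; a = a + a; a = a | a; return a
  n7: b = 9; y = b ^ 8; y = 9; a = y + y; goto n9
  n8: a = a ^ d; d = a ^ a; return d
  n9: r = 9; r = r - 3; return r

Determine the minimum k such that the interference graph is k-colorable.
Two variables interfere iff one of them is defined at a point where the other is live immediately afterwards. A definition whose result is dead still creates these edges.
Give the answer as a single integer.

Answer: 4

Derivation:
Per-block:
  n0: {a,d,n,y} / ∅
  n1: {a} / {a}
  n2: {y} / {y}
  n3: {b} / {a,y}
  n4: {r} / ∅
  n5: {a,y} / ∅
  n6: {a} / ∅
  n7: {a,b,y} / ∅
  n8: {a,d} / {a,d}
  n9: {r} / ∅

Liveness:
  n0 li=∅ lo={a,d,y}
  n1 li={a,d,y} lo={d,y}
  n2 li={d,y} lo={d}
  n3 li={a,d,y} lo={d}
  n4 li=∅ lo=∅
  n5 li={d} lo={a,d}
  n6 li=∅ lo=∅
  n7 li=∅ lo=∅
  n8 li={a,d} lo=∅
  n9 li=∅ lo=∅

Conflict graph:
  a: {d,n,y}
  b: {d}
  d: {a,b,n,y}
  n: {a,d,y}
  r: ∅
  y: {a,d,n}

Registers:
  lower bound: {a,d,n,y} mutually conflict ⇒ χ ≥ 4
  assign a→r1 b→r1 d→r0 n→r2 r→r0 y→r3 — no edge inside a register ⇒ χ ≤ 4
  χ = 4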